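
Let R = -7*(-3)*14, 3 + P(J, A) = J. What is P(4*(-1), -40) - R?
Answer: -301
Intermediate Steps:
P(J, A) = -3 + J
R = 294 (R = 21*14 = 294)
P(4*(-1), -40) - R = (-3 + 4*(-1)) - 1*294 = (-3 - 4) - 294 = -7 - 294 = -301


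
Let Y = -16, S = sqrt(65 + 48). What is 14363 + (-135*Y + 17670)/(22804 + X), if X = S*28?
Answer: 933532714679/64991728 - 69405*sqrt(113)/64991728 ≈ 14364.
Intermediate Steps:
S = sqrt(113) ≈ 10.630
X = 28*sqrt(113) (X = sqrt(113)*28 = 28*sqrt(113) ≈ 297.64)
14363 + (-135*Y + 17670)/(22804 + X) = 14363 + (-135*(-16) + 17670)/(22804 + 28*sqrt(113)) = 14363 + (2160 + 17670)/(22804 + 28*sqrt(113)) = 14363 + 19830/(22804 + 28*sqrt(113))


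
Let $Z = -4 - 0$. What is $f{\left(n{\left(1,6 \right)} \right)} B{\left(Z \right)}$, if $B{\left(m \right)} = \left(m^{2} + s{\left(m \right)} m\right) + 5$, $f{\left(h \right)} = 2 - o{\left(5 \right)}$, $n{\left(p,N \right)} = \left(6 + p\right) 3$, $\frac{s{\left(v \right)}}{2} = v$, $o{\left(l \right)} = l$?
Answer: $-159$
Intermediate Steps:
$Z = -4$ ($Z = -4 + 0 = -4$)
$s{\left(v \right)} = 2 v$
$n{\left(p,N \right)} = 18 + 3 p$
$f{\left(h \right)} = -3$ ($f{\left(h \right)} = 2 - 5 = -3$)
$B{\left(m \right)} = 5 + 3 m^{2}$ ($B{\left(m \right)} = \left(m^{2} + 2 m m\right) + 5 = \left(m^{2} + 2 m^{2}\right) + 5 = 3 m^{2} + 5 = 5 + 3 m^{2}$)
$f{\left(n{\left(1,6 \right)} \right)} B{\left(Z \right)} = - 3 \left(5 + 3 \left(-4\right)^{2}\right) = - 3 \left(5 + 3 \cdot 16\right) = - 3 \left(5 + 48\right) = \left(-3\right) 53 = -159$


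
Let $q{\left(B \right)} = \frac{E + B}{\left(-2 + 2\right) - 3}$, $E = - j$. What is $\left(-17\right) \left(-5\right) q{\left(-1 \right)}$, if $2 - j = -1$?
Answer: $\frac{340}{3} \approx 113.33$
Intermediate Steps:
$j = 3$ ($j = 2 - -1 = 2 + 1 = 3$)
$E = -3$ ($E = \left(-1\right) 3 = -3$)
$q{\left(B \right)} = 1 - \frac{B}{3}$ ($q{\left(B \right)} = \frac{-3 + B}{\left(-2 + 2\right) - 3} = \frac{-3 + B}{0 - 3} = \frac{-3 + B}{-3} = \left(-3 + B\right) \left(- \frac{1}{3}\right) = 1 - \frac{B}{3}$)
$\left(-17\right) \left(-5\right) q{\left(-1 \right)} = \left(-17\right) \left(-5\right) \left(1 - - \frac{1}{3}\right) = 85 \left(1 + \frac{1}{3}\right) = 85 \cdot \frac{4}{3} = \frac{340}{3}$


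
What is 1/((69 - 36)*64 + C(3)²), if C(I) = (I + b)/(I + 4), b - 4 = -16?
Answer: 49/103569 ≈ 0.00047311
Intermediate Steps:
b = -12 (b = 4 - 16 = -12)
C(I) = (-12 + I)/(4 + I) (C(I) = (I - 12)/(I + 4) = (-12 + I)/(4 + I))
1/((69 - 36)*64 + C(3)²) = 1/((69 - 36)*64 + ((-12 + 3)/(4 + 3))²) = 1/(33*64 + (-9/7)²) = 1/(2112 + ((⅐)*(-9))²) = 1/(2112 + (-9/7)²) = 1/(2112 + 81/49) = 1/(103569/49) = 49/103569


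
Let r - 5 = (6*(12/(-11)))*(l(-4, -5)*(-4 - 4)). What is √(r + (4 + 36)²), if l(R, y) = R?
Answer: √168861/11 ≈ 37.357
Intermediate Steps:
r = -2249/11 (r = 5 + (6*(12/(-11)))*(-4*(-4 - 4)) = 5 + (6*(12*(-1/11)))*(-4*(-8)) = 5 + (6*(-12/11))*32 = 5 - 72/11*32 = 5 - 2304/11 = -2249/11 ≈ -204.45)
√(r + (4 + 36)²) = √(-2249/11 + (4 + 36)²) = √(-2249/11 + 40²) = √(-2249/11 + 1600) = √(15351/11) = √168861/11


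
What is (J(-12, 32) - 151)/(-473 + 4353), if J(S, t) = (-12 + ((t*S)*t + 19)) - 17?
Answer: -12449/3880 ≈ -3.2085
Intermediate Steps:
J(S, t) = -10 + S*t**2 (J(S, t) = (-12 + ((S*t)*t + 19)) - 17 = (-12 + (S*t**2 + 19)) - 17 = (-12 + (19 + S*t**2)) - 17 = (7 + S*t**2) - 17 = -10 + S*t**2)
(J(-12, 32) - 151)/(-473 + 4353) = ((-10 - 12*32**2) - 151)/(-473 + 4353) = ((-10 - 12*1024) - 151)/3880 = ((-10 - 12288) - 151)*(1/3880) = (-12298 - 151)*(1/3880) = -12449*1/3880 = -12449/3880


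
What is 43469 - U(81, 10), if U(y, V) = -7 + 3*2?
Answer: 43470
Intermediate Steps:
U(y, V) = -1 (U(y, V) = -7 + 6 = -1)
43469 - U(81, 10) = 43469 - 1*(-1) = 43469 + 1 = 43470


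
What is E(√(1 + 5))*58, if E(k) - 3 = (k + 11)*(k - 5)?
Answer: -2668 + 348*√6 ≈ -1815.6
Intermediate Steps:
E(k) = 3 + (-5 + k)*(11 + k) (E(k) = 3 + (k + 11)*(k - 5) = 3 + (11 + k)*(-5 + k) = 3 + (-5 + k)*(11 + k))
E(√(1 + 5))*58 = (-52 + (√(1 + 5))² + 6*√(1 + 5))*58 = (-52 + (√6)² + 6*√6)*58 = (-52 + 6 + 6*√6)*58 = (-46 + 6*√6)*58 = -2668 + 348*√6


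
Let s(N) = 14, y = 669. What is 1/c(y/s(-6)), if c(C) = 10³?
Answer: 1/1000 ≈ 0.0010000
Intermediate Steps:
c(C) = 1000
1/c(y/s(-6)) = 1/1000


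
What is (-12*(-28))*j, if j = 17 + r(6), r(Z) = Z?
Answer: 7728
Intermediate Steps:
j = 23 (j = 17 + 6 = 23)
(-12*(-28))*j = -12*(-28)*23 = 336*23 = 7728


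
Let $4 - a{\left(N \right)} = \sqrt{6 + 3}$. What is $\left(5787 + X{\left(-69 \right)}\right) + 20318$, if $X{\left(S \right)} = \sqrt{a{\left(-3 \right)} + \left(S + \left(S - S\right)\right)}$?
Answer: $26105 + 2 i \sqrt{17} \approx 26105.0 + 8.2462 i$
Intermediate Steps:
$a{\left(N \right)} = 1$ ($a{\left(N \right)} = 4 - \sqrt{6 + 3} = 4 - \sqrt{9} = 4 - 3 = 1$)
$X{\left(S \right)} = \sqrt{1 + S}$ ($X{\left(S \right)} = \sqrt{1 + \left(S + \left(S - S\right)\right)} = \sqrt{1 + \left(S + 0\right)} = \sqrt{1 + S}$)
$\left(5787 + X{\left(-69 \right)}\right) + 20318 = \left(5787 + \sqrt{1 - 69}\right) + 20318 = \left(5787 + \sqrt{-68}\right) + 20318 = \left(5787 + 2 i \sqrt{17}\right) + 20318 = 26105 + 2 i \sqrt{17}$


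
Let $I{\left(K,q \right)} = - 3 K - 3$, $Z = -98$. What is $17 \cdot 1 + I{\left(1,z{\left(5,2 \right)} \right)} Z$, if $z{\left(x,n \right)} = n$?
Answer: $605$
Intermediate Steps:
$I{\left(K,q \right)} = -3 - 3 K$
$17 \cdot 1 + I{\left(1,z{\left(5,2 \right)} \right)} Z = 17 \cdot 1 + \left(-3 - 3\right) \left(-98\right) = 17 + \left(-3 - 3\right) \left(-98\right) = 17 - -588 = 17 + 588 = 605$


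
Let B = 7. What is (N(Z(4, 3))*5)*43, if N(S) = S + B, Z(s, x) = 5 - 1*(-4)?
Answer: 3440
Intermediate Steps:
Z(s, x) = 9 (Z(s, x) = 5 + 4 = 9)
N(S) = 7 + S (N(S) = S + 7 = 7 + S)
(N(Z(4, 3))*5)*43 = ((7 + 9)*5)*43 = (16*5)*43 = 80*43 = 3440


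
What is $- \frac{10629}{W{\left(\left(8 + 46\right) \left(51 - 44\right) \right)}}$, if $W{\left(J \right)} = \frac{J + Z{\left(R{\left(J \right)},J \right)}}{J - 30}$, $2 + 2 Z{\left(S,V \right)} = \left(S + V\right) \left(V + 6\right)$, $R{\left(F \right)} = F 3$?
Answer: $- \frac{3698892}{290681} \approx -12.725$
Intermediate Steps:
$R{\left(F \right)} = 3 F$
$Z{\left(S,V \right)} = -1 + \frac{\left(6 + V\right) \left(S + V\right)}{2}$ ($Z{\left(S,V \right)} = -1 + \frac{\left(S + V\right) \left(V + 6\right)}{2} = -1 + \frac{\left(S + V\right) \left(6 + V\right)}{2} = -1 + \frac{\left(6 + V\right) \left(S + V\right)}{2}$)
$W{\left(J \right)} = \frac{-1 + 2 J^{2} + 13 J}{-30 + J}$ ($W{\left(J \right)} = \frac{J + \left(-1 + \frac{J^{2}}{2} + 3 \cdot 3 J + 3 J + \frac{3 J J}{2}\right)}{J - 30} = \frac{J + \left(-1 + \frac{J^{2}}{2} + 9 J + 3 J + \frac{3 J^{2}}{2}\right)}{-30 + J} = \frac{J + \left(-1 + 2 J^{2} + 12 J\right)}{-30 + J} = \frac{-1 + 2 J^{2} + 13 J}{-30 + J}$)
$- \frac{10629}{W{\left(\left(8 + 46\right) \left(51 - 44\right) \right)}} = - \frac{10629}{\frac{1}{-30 + \left(8 + 46\right) \left(51 - 44\right)} \left(-1 + 2 \left(\left(8 + 46\right) \left(51 - 44\right)\right)^{2} + 13 \left(8 + 46\right) \left(51 - 44\right)\right)} = - \frac{10629}{\frac{1}{-30 + 54 \cdot 7} \left(-1 + 2 \left(54 \cdot 7\right)^{2} + 13 \cdot 54 \cdot 7\right)} = - \frac{10629}{\frac{1}{-30 + 378} \left(-1 + 2 \cdot 378^{2} + 13 \cdot 378\right)} = - \frac{10629}{\frac{1}{348} \left(-1 + 2 \cdot 142884 + 4914\right)} = - \frac{10629}{\frac{1}{348} \left(-1 + 285768 + 4914\right)} = - \frac{10629}{\frac{1}{348} \cdot 290681} = - \frac{10629}{\frac{290681}{348}} = \left(-10629\right) \frac{348}{290681} = - \frac{3698892}{290681}$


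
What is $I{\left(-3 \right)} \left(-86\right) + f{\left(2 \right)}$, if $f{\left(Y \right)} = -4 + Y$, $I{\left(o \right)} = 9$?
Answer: $-776$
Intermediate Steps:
$I{\left(-3 \right)} \left(-86\right) + f{\left(2 \right)} = 9 \left(-86\right) + \left(-4 + 2\right) = -774 - 2 = -776$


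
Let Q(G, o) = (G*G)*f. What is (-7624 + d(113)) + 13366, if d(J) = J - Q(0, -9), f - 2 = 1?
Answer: 5855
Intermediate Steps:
f = 3 (f = 2 + 1 = 3)
Q(G, o) = 3*G**2 (Q(G, o) = (G*G)*3 = G**2*3 = 3*G**2)
d(J) = J (d(J) = J - 3*0**2 = J - 3*0 = J - 1*0 = J + 0 = J)
(-7624 + d(113)) + 13366 = (-7624 + 113) + 13366 = -7511 + 13366 = 5855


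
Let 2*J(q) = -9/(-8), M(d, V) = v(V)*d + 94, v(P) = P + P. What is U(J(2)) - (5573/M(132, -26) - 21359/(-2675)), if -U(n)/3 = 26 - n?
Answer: -2418708723/28975600 ≈ -83.474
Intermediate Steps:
v(P) = 2*P
M(d, V) = 94 + 2*V*d (M(d, V) = (2*V)*d + 94 = 2*V*d + 94 = 94 + 2*V*d)
J(q) = 9/16 (J(q) = (-9/(-8))/2 = (-9*(-⅛))/2 = (½)*(9/8) = 9/16)
U(n) = -78 + 3*n (U(n) = -3*(26 - n) = -78 + 3*n)
U(J(2)) - (5573/M(132, -26) - 21359/(-2675)) = (-78 + 3*(9/16)) - (5573/(94 + 2*(-26)*132) - 21359/(-2675)) = (-78 + 27/16) - (5573/(94 - 6864) - 21359*(-1/2675)) = -1221/16 - (5573/(-6770) + 21359/2675) = -1221/16 - (5573*(-1/6770) + 21359/2675) = -1221/16 - (-5573/6770 + 21359/2675) = -1221/16 - 1*25938531/3621950 = -1221/16 - 25938531/3621950 = -2418708723/28975600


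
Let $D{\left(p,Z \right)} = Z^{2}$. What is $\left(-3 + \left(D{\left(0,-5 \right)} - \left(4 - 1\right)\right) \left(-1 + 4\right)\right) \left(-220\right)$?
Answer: $-13860$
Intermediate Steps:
$\left(-3 + \left(D{\left(0,-5 \right)} - \left(4 - 1\right)\right) \left(-1 + 4\right)\right) \left(-220\right) = \left(-3 + \left(\left(-5\right)^{2} - \left(4 - 1\right)\right) \left(-1 + 4\right)\right) \left(-220\right) = \left(-3 + \left(25 - \left(4 - 1\right)\right) 3\right) \left(-220\right) = \left(-3 + \left(25 - 3\right) 3\right) \left(-220\right) = \left(-3 + 22 \cdot 3\right) \left(-220\right) = \left(-3 + 66\right) \left(-220\right) = 63 \left(-220\right) = -13860$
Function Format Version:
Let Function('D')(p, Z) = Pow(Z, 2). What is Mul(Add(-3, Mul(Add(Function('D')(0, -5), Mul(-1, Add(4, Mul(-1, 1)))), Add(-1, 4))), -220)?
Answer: -13860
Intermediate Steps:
Mul(Add(-3, Mul(Add(Function('D')(0, -5), Mul(-1, Add(4, Mul(-1, 1)))), Add(-1, 4))), -220) = Mul(Add(-3, Mul(Add(Pow(-5, 2), Mul(-1, Add(4, Mul(-1, 1)))), Add(-1, 4))), -220) = Mul(Add(-3, Mul(Add(25, Mul(-1, Add(4, -1))), 3)), -220) = Mul(Add(-3, Mul(Add(25, Mul(-1, 3)), 3)), -220) = Mul(Add(-3, Mul(Add(25, -3), 3)), -220) = Mul(Add(-3, Mul(22, 3)), -220) = Mul(Add(-3, 66), -220) = Mul(63, -220) = -13860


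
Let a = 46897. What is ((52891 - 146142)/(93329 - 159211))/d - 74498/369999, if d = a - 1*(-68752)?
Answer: -567579721489415/2819091725472582 ≈ -0.20133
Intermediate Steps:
d = 115649 (d = 46897 - 1*(-68752) = 46897 + 68752 = 115649)
((52891 - 146142)/(93329 - 159211))/d - 74498/369999 = ((52891 - 146142)/(93329 - 159211))/115649 - 74498/369999 = -93251/(-65882)*(1/115649) - 74498*1/369999 = -93251*(-1/65882)*(1/115649) - 74498/369999 = (93251/65882)*(1/115649) - 74498/369999 = 93251/7619187418 - 74498/369999 = -567579721489415/2819091725472582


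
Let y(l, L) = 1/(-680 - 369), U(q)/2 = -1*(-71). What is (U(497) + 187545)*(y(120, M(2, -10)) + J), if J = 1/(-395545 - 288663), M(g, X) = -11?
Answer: -128613830559/717734192 ≈ -179.19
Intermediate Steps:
U(q) = 142 (U(q) = 2*(-1*(-71)) = 2*71 = 142)
y(l, L) = -1/1049 (y(l, L) = 1/(-1049) = -1/1049)
J = -1/684208 (J = 1/(-684208) = -1/684208 ≈ -1.4615e-6)
(U(497) + 187545)*(y(120, M(2, -10)) + J) = (142 + 187545)*(-1/1049 - 1/684208) = 187687*(-685257/717734192) = -128613830559/717734192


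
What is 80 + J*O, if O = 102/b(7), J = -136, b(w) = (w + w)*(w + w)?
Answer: 452/49 ≈ 9.2245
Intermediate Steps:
b(w) = 4*w**2 (b(w) = (2*w)*(2*w) = 4*w**2)
O = 51/98 (O = 102/((4*7**2)) = 102/((4*49)) = 102/196 = 102*(1/196) = 51/98 ≈ 0.52041)
80 + J*O = 80 - 136*51/98 = 80 - 3468/49 = 452/49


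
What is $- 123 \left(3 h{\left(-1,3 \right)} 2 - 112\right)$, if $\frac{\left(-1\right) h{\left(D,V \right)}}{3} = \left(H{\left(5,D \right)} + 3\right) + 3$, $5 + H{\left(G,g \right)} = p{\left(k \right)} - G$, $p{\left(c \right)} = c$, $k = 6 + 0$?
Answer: $18204$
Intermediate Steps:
$k = 6$
$H{\left(G,g \right)} = 1 - G$ ($H{\left(G,g \right)} = -5 - \left(-6 + G\right) = 1 - G$)
$h{\left(D,V \right)} = -6$ ($h{\left(D,V \right)} = - 3 \left(\left(\left(1 - 5\right) + 3\right) + 3\right) = - 3 \left(\left(-4 + 3\right) + 3\right) = - 3 \left(-1 + 3\right) = \left(-3\right) 2 = -6$)
$- 123 \left(3 h{\left(-1,3 \right)} 2 - 112\right) = - 123 \left(3 \left(-6\right) 2 - 112\right) = - 123 \left(\left(-18\right) 2 - 112\right) = - 123 \left(-36 - 112\right) = \left(-123\right) \left(-148\right) = 18204$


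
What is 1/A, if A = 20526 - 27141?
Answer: -1/6615 ≈ -0.00015117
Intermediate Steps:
A = -6615
1/A = 1/(-6615) = -1/6615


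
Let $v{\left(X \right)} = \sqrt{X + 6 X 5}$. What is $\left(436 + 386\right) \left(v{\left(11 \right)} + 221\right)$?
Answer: $181662 + 822 \sqrt{341} \approx 1.9684 \cdot 10^{5}$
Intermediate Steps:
$v{\left(X \right)} = \sqrt{31} \sqrt{X}$ ($v{\left(X \right)} = \sqrt{X + 30 X} = \sqrt{31 X} = \sqrt{31} \sqrt{X}$)
$\left(436 + 386\right) \left(v{\left(11 \right)} + 221\right) = \left(436 + 386\right) \left(\sqrt{31} \sqrt{11} + 221\right) = 822 \left(\sqrt{341} + 221\right) = 822 \left(221 + \sqrt{341}\right) = 181662 + 822 \sqrt{341}$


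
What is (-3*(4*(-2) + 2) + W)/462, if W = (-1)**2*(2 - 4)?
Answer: 8/231 ≈ 0.034632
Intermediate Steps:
W = -2 (W = 1*(-2) = -2)
(-3*(4*(-2) + 2) + W)/462 = (-3*(4*(-2) + 2) - 2)/462 = (-3*(-8 + 2) - 2)*(1/462) = (-3*(-6) - 2)*(1/462) = (18 - 2)*(1/462) = 16*(1/462) = 8/231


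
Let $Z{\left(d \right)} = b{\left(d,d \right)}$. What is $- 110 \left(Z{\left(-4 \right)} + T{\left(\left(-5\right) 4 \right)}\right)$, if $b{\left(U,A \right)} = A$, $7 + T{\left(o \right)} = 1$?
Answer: $1100$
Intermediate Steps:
$T{\left(o \right)} = -6$ ($T{\left(o \right)} = -7 + 1 = -6$)
$Z{\left(d \right)} = d$
$- 110 \left(Z{\left(-4 \right)} + T{\left(\left(-5\right) 4 \right)}\right) = - 110 \left(-4 - 6\right) = \left(-110\right) \left(-10\right) = 1100$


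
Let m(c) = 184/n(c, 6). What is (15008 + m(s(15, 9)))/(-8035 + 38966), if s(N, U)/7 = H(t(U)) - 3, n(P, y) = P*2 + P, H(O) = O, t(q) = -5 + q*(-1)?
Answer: 5357672/11042367 ≈ 0.48519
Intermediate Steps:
t(q) = -5 - q
n(P, y) = 3*P (n(P, y) = 2*P + P = 3*P)
s(N, U) = -56 - 7*U (s(N, U) = 7*((-5 - U) - 3) = 7*(-8 - U) = -56 - 7*U)
m(c) = 184/(3*c) (m(c) = 184/((3*c)) = 184*(1/(3*c)) = 184/(3*c))
(15008 + m(s(15, 9)))/(-8035 + 38966) = (15008 + 184/(3*(-56 - 7*9)))/(-8035 + 38966) = (15008 + 184/(3*(-56 - 63)))/30931 = (15008 + (184/3)/(-119))*(1/30931) = (15008 + (184/3)*(-1/119))*(1/30931) = (15008 - 184/357)*(1/30931) = (5357672/357)*(1/30931) = 5357672/11042367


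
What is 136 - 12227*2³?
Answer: -97680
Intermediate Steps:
136 - 12227*2³ = 136 - 12227*8 = 136 - 1*97816 = 136 - 97816 = -97680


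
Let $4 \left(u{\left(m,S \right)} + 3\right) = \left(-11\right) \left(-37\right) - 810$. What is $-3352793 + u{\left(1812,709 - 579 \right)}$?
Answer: $- \frac{13411587}{4} \approx -3.3529 \cdot 10^{6}$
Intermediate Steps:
$u{\left(m,S \right)} = - \frac{415}{4}$ ($u{\left(m,S \right)} = -3 + \frac{\left(-11\right) \left(-37\right) - 810}{4} = -3 + \frac{407 - 810}{4} = -3 + \frac{1}{4} \left(-403\right) = -3 - \frac{403}{4} = - \frac{415}{4}$)
$-3352793 + u{\left(1812,709 - 579 \right)} = -3352793 - \frac{415}{4} = - \frac{13411587}{4}$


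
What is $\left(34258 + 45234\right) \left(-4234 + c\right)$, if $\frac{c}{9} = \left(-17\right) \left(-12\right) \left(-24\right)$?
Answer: $-3839304616$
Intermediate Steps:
$c = -44064$ ($c = 9 \left(-17\right) \left(-12\right) \left(-24\right) = 9 \cdot 204 \left(-24\right) = 9 \left(-4896\right) = -44064$)
$\left(34258 + 45234\right) \left(-4234 + c\right) = \left(34258 + 45234\right) \left(-4234 - 44064\right) = 79492 \left(-48298\right) = -3839304616$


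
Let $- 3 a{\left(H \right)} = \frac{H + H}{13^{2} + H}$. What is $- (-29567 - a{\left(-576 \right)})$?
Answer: $\frac{12033385}{407} \approx 29566.0$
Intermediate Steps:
$a{\left(H \right)} = - \frac{2 H}{3 \left(169 + H\right)}$ ($a{\left(H \right)} = - \frac{\left(H + H\right) \frac{1}{13^{2} + H}}{3} = - \frac{2 H \frac{1}{169 + H}}{3} = - \frac{2 H}{3 \left(169 + H\right)}$)
$- (-29567 - a{\left(-576 \right)}) = - (-29567 - \left(-2\right) \left(-576\right) \frac{1}{507 + 3 \left(-576\right)}) = - (-29567 - \left(-2\right) \left(-576\right) \frac{1}{507 - 1728}) = - (-29567 - \left(-2\right) \left(-576\right) \frac{1}{-1221}) = - (-29567 - \left(-2\right) \left(-576\right) \left(- \frac{1}{1221}\right)) = - (-29567 - - \frac{384}{407}) = - (-29567 + \frac{384}{407}) = \left(-1\right) \left(- \frac{12033385}{407}\right) = \frac{12033385}{407}$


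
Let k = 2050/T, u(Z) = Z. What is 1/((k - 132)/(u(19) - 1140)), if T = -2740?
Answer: 307154/36373 ≈ 8.4446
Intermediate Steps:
k = -205/274 (k = 2050/(-2740) = 2050*(-1/2740) = -205/274 ≈ -0.74817)
1/((k - 132)/(u(19) - 1140)) = 1/((-205/274 - 132)/(19 - 1140)) = 1/(-36373/274/(-1121)) = 1/(-36373/274*(-1/1121)) = 1/(36373/307154) = 307154/36373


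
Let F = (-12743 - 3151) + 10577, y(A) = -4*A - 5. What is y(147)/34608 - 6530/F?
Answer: 222837259/184010736 ≈ 1.2110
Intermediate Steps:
y(A) = -5 - 4*A
F = -5317 (F = -15894 + 10577 = -5317)
y(147)/34608 - 6530/F = (-5 - 4*147)/34608 - 6530/(-5317) = (-5 - 588)*(1/34608) - 6530*(-1/5317) = -593*1/34608 + 6530/5317 = -593/34608 + 6530/5317 = 222837259/184010736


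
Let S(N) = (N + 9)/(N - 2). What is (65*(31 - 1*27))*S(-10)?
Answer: 65/3 ≈ 21.667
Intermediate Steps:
S(N) = (9 + N)/(-2 + N)
(65*(31 - 1*27))*S(-10) = (65*(31 - 1*27))*((9 - 10)/(-2 - 10)) = (65*(31 - 27))*(-1/(-12)) = (65*4)*(-1/12*(-1)) = 260*(1/12) = 65/3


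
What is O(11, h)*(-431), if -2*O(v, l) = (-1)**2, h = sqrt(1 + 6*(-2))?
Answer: 431/2 ≈ 215.50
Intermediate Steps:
h = I*sqrt(11) (h = sqrt(1 - 12) = sqrt(-11) = I*sqrt(11) ≈ 3.3166*I)
O(v, l) = -1/2 (O(v, l) = -1/2*(-1)**2 = -1/2*1 = -1/2)
O(11, h)*(-431) = -1/2*(-431) = 431/2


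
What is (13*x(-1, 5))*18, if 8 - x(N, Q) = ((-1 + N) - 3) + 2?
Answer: 2574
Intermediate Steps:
x(N, Q) = 10 - N (x(N, Q) = 8 - (((-1 + N) - 3) + 2) = 8 - ((-4 + N) + 2) = 8 - (-2 + N) = 8 + (2 - N) = 10 - N)
(13*x(-1, 5))*18 = (13*(10 - 1*(-1)))*18 = (13*(10 + 1))*18 = (13*11)*18 = 143*18 = 2574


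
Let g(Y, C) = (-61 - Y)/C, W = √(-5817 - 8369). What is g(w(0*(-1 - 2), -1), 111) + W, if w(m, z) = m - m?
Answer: -61/111 + I*√14186 ≈ -0.54955 + 119.1*I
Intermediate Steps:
W = I*√14186 (W = √(-14186) = I*√14186 ≈ 119.1*I)
w(m, z) = 0
g(Y, C) = (-61 - Y)/C
g(w(0*(-1 - 2), -1), 111) + W = (-61 - 1*0)/111 + I*√14186 = (-61 + 0)/111 + I*√14186 = (1/111)*(-61) + I*√14186 = -61/111 + I*√14186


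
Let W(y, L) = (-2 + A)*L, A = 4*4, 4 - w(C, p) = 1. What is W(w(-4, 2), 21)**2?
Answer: 86436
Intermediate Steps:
w(C, p) = 3 (w(C, p) = 4 - 1*1 = 4 - 1 = 3)
A = 16
W(y, L) = 14*L (W(y, L) = (-2 + 16)*L = 14*L)
W(w(-4, 2), 21)**2 = (14*21)**2 = 294**2 = 86436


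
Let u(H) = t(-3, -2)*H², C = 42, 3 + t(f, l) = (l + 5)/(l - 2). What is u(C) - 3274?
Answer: -9889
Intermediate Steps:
t(f, l) = -3 + (5 + l)/(-2 + l) (t(f, l) = -3 + (l + 5)/(l - 2) = -3 + (5 + l)/(-2 + l))
u(H) = -15*H²/4 (u(H) = ((11 - 2*(-2))/(-2 - 2))*H² = ((11 + 4)/(-4))*H² = (-¼*15)*H² = -15*H²/4)
u(C) - 3274 = -15/4*42² - 3274 = -15/4*1764 - 3274 = -6615 - 3274 = -9889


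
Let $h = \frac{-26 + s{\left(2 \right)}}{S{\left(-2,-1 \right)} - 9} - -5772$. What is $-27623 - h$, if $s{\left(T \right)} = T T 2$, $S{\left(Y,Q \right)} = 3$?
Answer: $-33398$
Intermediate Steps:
$s{\left(T \right)} = 2 T^{2}$ ($s{\left(T \right)} = T^{2} \cdot 2 = 2 T^{2}$)
$h = 5775$ ($h = \frac{-26 + 2 \cdot 2^{2}}{3 - 9} - -5772 = \frac{-26 + 2 \cdot 4}{-6} + 5772 = \left(-26 + 8\right) \left(- \frac{1}{6}\right) + 5772 = \left(-18\right) \left(- \frac{1}{6}\right) + 5772 = 3 + 5772 = 5775$)
$-27623 - h = -27623 - 5775 = -33398$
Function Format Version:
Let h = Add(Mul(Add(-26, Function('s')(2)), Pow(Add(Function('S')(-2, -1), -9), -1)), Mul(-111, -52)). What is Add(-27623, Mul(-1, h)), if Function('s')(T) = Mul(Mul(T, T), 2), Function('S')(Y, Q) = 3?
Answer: -33398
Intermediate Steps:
Function('s')(T) = Mul(2, Pow(T, 2)) (Function('s')(T) = Mul(Pow(T, 2), 2) = Mul(2, Pow(T, 2)))
h = 5775 (h = Add(Mul(Add(-26, Mul(2, Pow(2, 2))), Pow(Add(3, -9), -1)), Mul(-111, -52)) = Add(Mul(Add(-26, Mul(2, 4)), Pow(-6, -1)), 5772) = Add(Mul(Add(-26, 8), Rational(-1, 6)), 5772) = Add(Mul(-18, Rational(-1, 6)), 5772) = Add(3, 5772) = 5775)
Add(-27623, Mul(-1, h)) = Add(-27623, Mul(-1, 5775)) = Add(-27623, -5775) = -33398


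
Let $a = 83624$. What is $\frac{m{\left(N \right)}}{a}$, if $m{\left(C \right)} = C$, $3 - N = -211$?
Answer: $\frac{107}{41812} \approx 0.0025591$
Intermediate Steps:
$N = 214$ ($N = 3 - -211 = 3 + 211 = 214$)
$\frac{m{\left(N \right)}}{a} = \frac{214}{83624} = 214 \cdot \frac{1}{83624} = \frac{107}{41812}$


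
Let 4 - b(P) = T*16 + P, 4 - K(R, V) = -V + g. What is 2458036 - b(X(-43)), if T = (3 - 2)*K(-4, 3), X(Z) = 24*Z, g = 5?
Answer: 2457032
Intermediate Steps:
K(R, V) = -1 + V (K(R, V) = 4 - (-V + 5) = 4 - (5 - V) = 4 + (-5 + V) = -1 + V)
T = 2 (T = (3 - 2)*(-1 + 3) = 1*2 = 2)
b(P) = -28 - P (b(P) = 4 - (2*16 + P) = 4 - (32 + P) = 4 + (-32 - P) = -28 - P)
2458036 - b(X(-43)) = 2458036 - (-28 - 24*(-43)) = 2458036 - (-28 - 1*(-1032)) = 2458036 - (-28 + 1032) = 2458036 - 1*1004 = 2458036 - 1004 = 2457032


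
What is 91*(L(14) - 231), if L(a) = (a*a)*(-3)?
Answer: -74529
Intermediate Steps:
L(a) = -3*a² (L(a) = a²*(-3) = -3*a²)
91*(L(14) - 231) = 91*(-3*14² - 231) = 91*(-3*196 - 231) = 91*(-588 - 231) = 91*(-819) = -74529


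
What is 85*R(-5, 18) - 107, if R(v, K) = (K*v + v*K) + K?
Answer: -13877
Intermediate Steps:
R(v, K) = K + 2*K*v (R(v, K) = (K*v + K*v) + K = 2*K*v + K = K + 2*K*v)
85*R(-5, 18) - 107 = 85*(18*(1 + 2*(-5))) - 107 = 85*(18*(1 - 10)) - 107 = 85*(18*(-9)) - 107 = 85*(-162) - 107 = -13770 - 107 = -13877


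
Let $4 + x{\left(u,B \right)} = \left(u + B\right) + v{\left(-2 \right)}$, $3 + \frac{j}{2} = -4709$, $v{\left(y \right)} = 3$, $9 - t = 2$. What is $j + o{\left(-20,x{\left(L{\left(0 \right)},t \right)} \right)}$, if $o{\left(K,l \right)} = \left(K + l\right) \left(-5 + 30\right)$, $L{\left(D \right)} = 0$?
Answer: $-9774$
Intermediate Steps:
$t = 7$ ($t = 9 - 2 = 7$)
$j = -9424$ ($j = -6 + 2 \left(-4709\right) = -6 - 9418 = -9424$)
$x{\left(u,B \right)} = -1 + B + u$ ($x{\left(u,B \right)} = -4 + \left(\left(u + B\right) + 3\right) = -4 + \left(\left(B + u\right) + 3\right) = -4 + \left(3 + B + u\right) = -1 + B + u$)
$o{\left(K,l \right)} = 25 K + 25 l$ ($o{\left(K,l \right)} = \left(K + l\right) 25 = 25 K + 25 l$)
$j + o{\left(-20,x{\left(L{\left(0 \right)},t \right)} \right)} = -9424 + \left(25 \left(-20\right) + 25 \left(-1 + 7 + 0\right)\right) = -9424 + \left(-500 + 25 \cdot 6\right) = -9424 + \left(-500 + 150\right) = -9424 - 350 = -9774$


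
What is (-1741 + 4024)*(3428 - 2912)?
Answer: 1178028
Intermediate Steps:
(-1741 + 4024)*(3428 - 2912) = 2283*516 = 1178028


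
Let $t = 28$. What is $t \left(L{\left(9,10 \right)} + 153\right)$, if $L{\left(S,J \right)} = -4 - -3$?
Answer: $4256$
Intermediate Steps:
$L{\left(S,J \right)} = -1$ ($L{\left(S,J \right)} = -4 + 3 = -1$)
$t \left(L{\left(9,10 \right)} + 153\right) = 28 \left(-1 + 153\right) = 28 \cdot 152 = 4256$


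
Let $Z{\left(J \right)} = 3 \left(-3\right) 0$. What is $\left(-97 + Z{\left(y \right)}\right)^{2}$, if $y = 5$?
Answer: $9409$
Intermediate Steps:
$Z{\left(J \right)} = 0$ ($Z{\left(J \right)} = \left(-9\right) 0 = 0$)
$\left(-97 + Z{\left(y \right)}\right)^{2} = \left(-97 + 0\right)^{2} = \left(-97\right)^{2} = 9409$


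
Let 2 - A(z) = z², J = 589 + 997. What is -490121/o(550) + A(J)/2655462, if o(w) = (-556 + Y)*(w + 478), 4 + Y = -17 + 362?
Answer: 372772654511/293455105620 ≈ 1.2703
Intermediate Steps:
J = 1586
Y = 341 (Y = -4 + (-17 + 362) = -4 + 345 = 341)
o(w) = -102770 - 215*w (o(w) = (-556 + 341)*(w + 478) = -215*(478 + w) = -102770 - 215*w)
A(z) = 2 - z²
-490121/o(550) + A(J)/2655462 = -490121/(-102770 - 215*550) + (2 - 1*1586²)/2655462 = -490121/(-102770 - 118250) + (2 - 1*2515396)*(1/2655462) = -490121/(-221020) + (2 - 2515396)*(1/2655462) = -490121*(-1/221020) - 2515394*1/2655462 = 490121/221020 - 1257697/1327731 = 372772654511/293455105620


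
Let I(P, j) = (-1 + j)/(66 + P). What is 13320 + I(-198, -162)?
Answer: 1758403/132 ≈ 13321.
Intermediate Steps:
I(P, j) = (-1 + j)/(66 + P)
13320 + I(-198, -162) = 13320 + (-1 - 162)/(66 - 198) = 13320 - 163/(-132) = 13320 - 1/132*(-163) = 13320 + 163/132 = 1758403/132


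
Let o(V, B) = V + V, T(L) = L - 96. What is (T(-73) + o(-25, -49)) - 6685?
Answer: -6904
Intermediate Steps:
T(L) = -96 + L
o(V, B) = 2*V
(T(-73) + o(-25, -49)) - 6685 = ((-96 - 73) + 2*(-25)) - 6685 = (-169 - 50) - 6685 = -219 - 6685 = -6904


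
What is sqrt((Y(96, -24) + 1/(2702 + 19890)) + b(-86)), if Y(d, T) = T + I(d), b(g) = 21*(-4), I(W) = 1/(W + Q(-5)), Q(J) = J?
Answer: I*sqrt(7131675189639)/256984 ≈ 10.392*I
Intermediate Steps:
I(W) = 1/(-5 + W) (I(W) = 1/(W - 5) = 1/(-5 + W))
b(g) = -84
Y(d, T) = T + 1/(-5 + d)
sqrt((Y(96, -24) + 1/(2702 + 19890)) + b(-86)) = sqrt(((1 - 24*(-5 + 96))/(-5 + 96) + 1/(2702 + 19890)) - 84) = sqrt(((1 - 24*91)/91 + 1/22592) - 84) = sqrt(((1 - 2184)/91 + 1/22592) - 84) = sqrt(((1/91)*(-2183) + 1/22592) - 84) = sqrt((-2183/91 + 1/22592) - 84) = sqrt(-49318245/2055872 - 84) = sqrt(-222011493/2055872) = I*sqrt(7131675189639)/256984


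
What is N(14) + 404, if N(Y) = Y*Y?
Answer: 600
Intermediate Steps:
N(Y) = Y²
N(14) + 404 = 14² + 404 = 196 + 404 = 600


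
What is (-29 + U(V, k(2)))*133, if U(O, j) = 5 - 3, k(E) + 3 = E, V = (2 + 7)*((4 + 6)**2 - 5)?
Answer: -3591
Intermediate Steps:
V = 855 (V = 9*(10**2 - 5) = 9*(100 - 5) = 9*95 = 855)
k(E) = -3 + E
U(O, j) = 2
(-29 + U(V, k(2)))*133 = (-29 + 2)*133 = -27*133 = -3591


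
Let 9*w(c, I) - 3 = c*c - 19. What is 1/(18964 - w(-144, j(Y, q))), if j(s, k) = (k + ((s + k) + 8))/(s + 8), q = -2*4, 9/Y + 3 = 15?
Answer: 9/149956 ≈ 6.0018e-5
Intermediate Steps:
Y = ¾ (Y = 9/(-3 + 15) = 9/12 = 9*(1/12) = ¾ ≈ 0.75000)
q = -8
j(s, k) = (8 + s + 2*k)/(8 + s) (j(s, k) = (k + ((k + s) + 8))/(8 + s) = (k + (8 + k + s))/(8 + s) = (8 + s + 2*k)/(8 + s))
w(c, I) = -16/9 + c²/9 (w(c, I) = ⅓ + (c*c - 19)/9 = ⅓ + (c² - 19)/9 = ⅓ + (-19 + c²)/9 = ⅓ + (-19/9 + c²/9) = -16/9 + c²/9)
1/(18964 - w(-144, j(Y, q))) = 1/(18964 - (-16/9 + (⅑)*(-144)²)) = 1/(18964 - (-16/9 + (⅑)*20736)) = 1/(18964 - (-16/9 + 2304)) = 1/(18964 - 1*20720/9) = 1/(18964 - 20720/9) = 1/(149956/9) = 9/149956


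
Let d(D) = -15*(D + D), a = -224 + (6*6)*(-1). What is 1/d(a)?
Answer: 1/7800 ≈ 0.00012821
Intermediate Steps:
a = -260 (a = -224 + 36*(-1) = -224 - 36 = -260)
d(D) = -30*D
1/d(a) = 1/(-30*(-260)) = 1/7800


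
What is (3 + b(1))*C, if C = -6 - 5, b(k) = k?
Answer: -44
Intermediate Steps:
C = -11
(3 + b(1))*C = (3 + 1)*(-11) = 4*(-11) = -44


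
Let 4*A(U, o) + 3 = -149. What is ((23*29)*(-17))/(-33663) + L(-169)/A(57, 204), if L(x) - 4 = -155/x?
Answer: 44845105/216183786 ≈ 0.20744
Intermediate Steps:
A(U, o) = -38 (A(U, o) = -¾ + (¼)*(-149) = -¾ - 149/4 = -38)
L(x) = 4 - 155/x
((23*29)*(-17))/(-33663) + L(-169)/A(57, 204) = ((23*29)*(-17))/(-33663) + (4 - 155/(-169))/(-38) = (667*(-17))*(-1/33663) + (4 - 155*(-1/169))*(-1/38) = -11339*(-1/33663) + (4 + 155/169)*(-1/38) = 11339/33663 + (831/169)*(-1/38) = 11339/33663 - 831/6422 = 44845105/216183786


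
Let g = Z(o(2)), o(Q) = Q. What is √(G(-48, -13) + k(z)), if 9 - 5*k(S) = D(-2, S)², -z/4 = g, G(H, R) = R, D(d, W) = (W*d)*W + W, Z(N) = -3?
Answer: 2*I*√95290/5 ≈ 123.48*I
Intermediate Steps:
g = -3
D(d, W) = W + d*W² (D(d, W) = d*W² + W = W + d*W²)
z = 12 (z = -4*(-3) = 12)
k(S) = 9/5 - S²*(1 - 2*S)²/5 (k(S) = 9/5 - S²*(1 + S*(-2))²/5 = 9/5 - S²*(1 - 2*S)²/5)
√(G(-48, -13) + k(z)) = √(-13 + (9/5 - ⅕*12²*(-1 + 2*12)²)) = √(-13 + (9/5 - ⅕*144*(-1 + 24)²)) = √(-13 + (9/5 - ⅕*144*23²)) = √(-13 + (9/5 - ⅕*144*529)) = √(-13 + (9/5 - 76176/5)) = √(-13 - 76167/5) = √(-76232/5) = 2*I*√95290/5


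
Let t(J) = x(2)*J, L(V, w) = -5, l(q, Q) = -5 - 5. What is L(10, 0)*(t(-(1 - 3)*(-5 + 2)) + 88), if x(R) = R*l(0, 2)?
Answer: -1040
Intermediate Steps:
l(q, Q) = -10
x(R) = -10*R (x(R) = R*(-10) = -10*R)
t(J) = -20*J (t(J) = (-10*2)*J = -20*J)
L(10, 0)*(t(-(1 - 3)*(-5 + 2)) + 88) = -5*(-(-20)*(1 - 3)*(-5 + 2) + 88) = -5*(-(-20)*(-2*(-3)) + 88) = -5*(-(-20)*6 + 88) = -5*(-20*(-6) + 88) = -5*(120 + 88) = -5*208 = -1040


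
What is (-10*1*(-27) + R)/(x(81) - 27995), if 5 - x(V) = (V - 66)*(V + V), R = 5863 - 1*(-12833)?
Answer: -3161/5070 ≈ -0.62347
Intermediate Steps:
R = 18696 (R = 5863 + 12833 = 18696)
x(V) = 5 - 2*V*(-66 + V) (x(V) = 5 - (V - 66)*(V + V) = 5 - (-66 + V)*2*V = 5 - 2*V*(-66 + V))
(-10*1*(-27) + R)/(x(81) - 27995) = (-10*1*(-27) + 18696)/((5 - 2*81² + 132*81) - 27995) = (-10*(-27) + 18696)/((5 - 2*6561 + 10692) - 27995) = (270 + 18696)/((5 - 13122 + 10692) - 27995) = 18966/(-2425 - 27995) = 18966/(-30420) = 18966*(-1/30420) = -3161/5070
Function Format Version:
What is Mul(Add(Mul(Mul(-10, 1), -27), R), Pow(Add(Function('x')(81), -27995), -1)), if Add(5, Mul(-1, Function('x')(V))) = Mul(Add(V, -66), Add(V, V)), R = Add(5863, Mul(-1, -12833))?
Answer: Rational(-3161, 5070) ≈ -0.62347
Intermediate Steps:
R = 18696 (R = Add(5863, 12833) = 18696)
Function('x')(V) = Add(5, Mul(-2, V, Add(-66, V))) (Function('x')(V) = Add(5, Mul(-1, Mul(Add(V, -66), Add(V, V)))) = Add(5, Mul(-1, Mul(Add(-66, V), Mul(2, V)))) = Add(5, Mul(-1, Mul(2, V, Add(-66, V)))) = Add(5, Mul(-2, V, Add(-66, V))))
Mul(Add(Mul(Mul(-10, 1), -27), R), Pow(Add(Function('x')(81), -27995), -1)) = Mul(Add(Mul(Mul(-10, 1), -27), 18696), Pow(Add(Add(5, Mul(-2, Pow(81, 2)), Mul(132, 81)), -27995), -1)) = Mul(Add(Mul(-10, -27), 18696), Pow(Add(Add(5, Mul(-2, 6561), 10692), -27995), -1)) = Mul(Add(270, 18696), Pow(Add(Add(5, -13122, 10692), -27995), -1)) = Mul(18966, Pow(Add(-2425, -27995), -1)) = Mul(18966, Pow(-30420, -1)) = Mul(18966, Rational(-1, 30420)) = Rational(-3161, 5070)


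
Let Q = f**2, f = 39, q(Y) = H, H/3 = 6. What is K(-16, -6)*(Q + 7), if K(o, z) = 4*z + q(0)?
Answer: -9168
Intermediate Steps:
H = 18 (H = 3*6 = 18)
q(Y) = 18
Q = 1521 (Q = 39**2 = 1521)
K(o, z) = 18 + 4*z (K(o, z) = 4*z + 18 = 18 + 4*z)
K(-16, -6)*(Q + 7) = (18 + 4*(-6))*(1521 + 7) = (18 - 24)*1528 = -6*1528 = -9168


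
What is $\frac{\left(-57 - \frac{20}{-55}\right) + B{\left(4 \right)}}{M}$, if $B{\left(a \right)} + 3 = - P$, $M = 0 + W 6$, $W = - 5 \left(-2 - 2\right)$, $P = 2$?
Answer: $- \frac{113}{220} \approx -0.51364$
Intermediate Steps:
$W = 20$ ($W = - 5 \left(-2 - 2\right) = \left(-5\right) \left(-4\right) = 20$)
$M = 120$ ($M = 0 + 20 \cdot 6 = 0 + 120 = 120$)
$B{\left(a \right)} = -5$ ($B{\left(a \right)} = -3 - 2 = -5$)
$\frac{\left(-57 - \frac{20}{-55}\right) + B{\left(4 \right)}}{M} = \frac{\left(-57 - \frac{20}{-55}\right) - 5}{120} = \frac{\left(-57 - 20 \left(- \frac{1}{55}\right)\right) - 5}{120} = \frac{\left(-57 - - \frac{4}{11}\right) - 5}{120} = \frac{\left(-57 + \frac{4}{11}\right) - 5}{120} = \frac{- \frac{623}{11} - 5}{120} = \frac{1}{120} \left(- \frac{678}{11}\right) = - \frac{113}{220}$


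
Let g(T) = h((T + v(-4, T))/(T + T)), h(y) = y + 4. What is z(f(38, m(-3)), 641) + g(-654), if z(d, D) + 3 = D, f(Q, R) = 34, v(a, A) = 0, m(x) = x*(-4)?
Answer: 1285/2 ≈ 642.50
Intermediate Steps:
m(x) = -4*x
h(y) = 4 + y
z(d, D) = -3 + D
g(T) = 9/2 (g(T) = 4 + (T + 0)/(T + T) = 4 + T/((2*T)) = 4 + T*(1/(2*T)) = 4 + 1/2 = 9/2)
z(f(38, m(-3)), 641) + g(-654) = (-3 + 641) + 9/2 = 638 + 9/2 = 1285/2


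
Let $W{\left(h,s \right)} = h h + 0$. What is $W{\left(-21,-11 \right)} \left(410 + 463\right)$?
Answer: $384993$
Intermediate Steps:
$W{\left(h,s \right)} = h^{2}$ ($W{\left(h,s \right)} = h^{2} + 0 = h^{2}$)
$W{\left(-21,-11 \right)} \left(410 + 463\right) = \left(-21\right)^{2} \left(410 + 463\right) = 441 \cdot 873 = 384993$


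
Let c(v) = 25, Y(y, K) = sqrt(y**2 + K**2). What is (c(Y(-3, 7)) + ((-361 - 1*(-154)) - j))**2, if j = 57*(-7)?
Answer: 47089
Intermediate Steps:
Y(y, K) = sqrt(K**2 + y**2)
j = -399
(c(Y(-3, 7)) + ((-361 - 1*(-154)) - j))**2 = (25 + ((-361 - 1*(-154)) - 1*(-399)))**2 = (25 + ((-361 + 154) + 399))**2 = (25 + (-207 + 399))**2 = (25 + 192)**2 = 217**2 = 47089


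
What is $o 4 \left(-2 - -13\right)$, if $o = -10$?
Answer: $-440$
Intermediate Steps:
$o 4 \left(-2 - -13\right) = \left(-10\right) 4 \left(-2 - -13\right) = - 40 \left(-2 + 13\right) = \left(-40\right) 11 = -440$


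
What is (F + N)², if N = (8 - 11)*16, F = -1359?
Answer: 1979649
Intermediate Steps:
N = -48 (N = -3*16 = -48)
(F + N)² = (-1359 - 48)² = (-1407)² = 1979649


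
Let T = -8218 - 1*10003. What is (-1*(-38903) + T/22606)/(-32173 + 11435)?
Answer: -879422997/468803228 ≈ -1.8759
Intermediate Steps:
T = -18221 (T = -8218 - 10003 = -18221)
(-1*(-38903) + T/22606)/(-32173 + 11435) = (-1*(-38903) - 18221/22606)/(-32173 + 11435) = (38903 - 18221*1/22606)/(-20738) = (38903 - 18221/22606)*(-1/20738) = (879422997/22606)*(-1/20738) = -879422997/468803228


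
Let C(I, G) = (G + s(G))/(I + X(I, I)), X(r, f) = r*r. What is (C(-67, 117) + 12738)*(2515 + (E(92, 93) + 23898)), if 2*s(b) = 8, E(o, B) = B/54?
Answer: 2434707444455/7236 ≈ 3.3647e+8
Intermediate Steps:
E(o, B) = B/54 (E(o, B) = B*(1/54) = B/54)
X(r, f) = r²
s(b) = 4 (s(b) = (½)*8 = 4)
C(I, G) = (4 + G)/(I + I²) (C(I, G) = (G + 4)/(I + I²) = (4 + G)/(I + I²))
(C(-67, 117) + 12738)*(2515 + (E(92, 93) + 23898)) = ((4 + 117)/((-67)*(1 - 67)) + 12738)*(2515 + ((1/54)*93 + 23898)) = (-1/67*121/(-66) + 12738)*(2515 + (31/18 + 23898)) = (-1/67*(-1/66)*121 + 12738)*(2515 + 430195/18) = (11/402 + 12738)*(475465/18) = (5120687/402)*(475465/18) = 2434707444455/7236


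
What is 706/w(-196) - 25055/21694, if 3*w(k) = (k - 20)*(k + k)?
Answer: -172959089/153072864 ≈ -1.1299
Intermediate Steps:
w(k) = 2*k*(-20 + k)/3 (w(k) = ((k - 20)*(k + k))/3 = ((-20 + k)*(2*k))/3 = (2*k*(-20 + k))/3 = 2*k*(-20 + k)/3)
706/w(-196) - 25055/21694 = 706/(((⅔)*(-196)*(-20 - 196))) - 25055/21694 = 706/(((⅔)*(-196)*(-216))) - 25055*1/21694 = 706/28224 - 25055/21694 = 706*(1/28224) - 25055/21694 = 353/14112 - 25055/21694 = -172959089/153072864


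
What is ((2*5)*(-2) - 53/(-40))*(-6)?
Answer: 2241/20 ≈ 112.05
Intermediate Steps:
((2*5)*(-2) - 53/(-40))*(-6) = (10*(-2) - 53*(-1/40))*(-6) = (-20 + 53/40)*(-6) = -747/40*(-6) = 2241/20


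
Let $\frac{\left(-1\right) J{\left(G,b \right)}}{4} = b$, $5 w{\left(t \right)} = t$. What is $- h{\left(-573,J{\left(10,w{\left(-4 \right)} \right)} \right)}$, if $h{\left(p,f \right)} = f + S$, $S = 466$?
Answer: $- \frac{2346}{5} \approx -469.2$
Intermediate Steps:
$w{\left(t \right)} = \frac{t}{5}$
$J{\left(G,b \right)} = - 4 b$
$h{\left(p,f \right)} = 466 + f$ ($h{\left(p,f \right)} = f + 466 = 466 + f$)
$- h{\left(-573,J{\left(10,w{\left(-4 \right)} \right)} \right)} = - (466 - 4 \cdot \frac{1}{5} \left(-4\right)) = - (466 - - \frac{16}{5}) = - (466 + \frac{16}{5}) = \left(-1\right) \frac{2346}{5} = - \frac{2346}{5}$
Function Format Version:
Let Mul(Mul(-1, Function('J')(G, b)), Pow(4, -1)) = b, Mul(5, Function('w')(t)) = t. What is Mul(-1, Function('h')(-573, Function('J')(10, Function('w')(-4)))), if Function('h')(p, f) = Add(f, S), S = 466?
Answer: Rational(-2346, 5) ≈ -469.20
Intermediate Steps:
Function('w')(t) = Mul(Rational(1, 5), t)
Function('J')(G, b) = Mul(-4, b)
Function('h')(p, f) = Add(466, f) (Function('h')(p, f) = Add(f, 466) = Add(466, f))
Mul(-1, Function('h')(-573, Function('J')(10, Function('w')(-4)))) = Mul(-1, Add(466, Mul(-4, Mul(Rational(1, 5), -4)))) = Mul(-1, Add(466, Mul(-4, Rational(-4, 5)))) = Mul(-1, Add(466, Rational(16, 5))) = Mul(-1, Rational(2346, 5)) = Rational(-2346, 5)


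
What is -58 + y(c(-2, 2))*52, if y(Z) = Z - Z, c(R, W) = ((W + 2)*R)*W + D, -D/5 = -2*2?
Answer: -58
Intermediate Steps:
D = 20 (D = -(-10)*2 = -5*(-4) = 20)
c(R, W) = 20 + R*W*(2 + W) (c(R, W) = ((W + 2)*R)*W + 20 = ((2 + W)*R)*W + 20 = (R*(2 + W))*W + 20 = R*W*(2 + W) + 20 = 20 + R*W*(2 + W))
y(Z) = 0
-58 + y(c(-2, 2))*52 = -58 + 0*52 = -58 + 0 = -58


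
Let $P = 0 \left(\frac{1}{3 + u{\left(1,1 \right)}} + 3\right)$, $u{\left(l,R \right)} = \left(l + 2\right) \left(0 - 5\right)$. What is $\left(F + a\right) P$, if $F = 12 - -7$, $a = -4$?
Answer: $0$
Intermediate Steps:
$u{\left(l,R \right)} = -10 - 5 l$ ($u{\left(l,R \right)} = \left(2 + l\right) \left(-5\right) = -10 - 5 l$)
$F = 19$ ($F = 12 + 7 = 19$)
$P = 0$ ($P = 0 \left(\frac{1}{3 - 15} + 3\right) = 0 \left(\frac{1}{-12} + 3\right) = 0 \left(- \frac{1}{12} + 3\right) = 0 \cdot \frac{35}{12} = 0$)
$\left(F + a\right) P = \left(19 - 4\right) 0 = 15 \cdot 0 = 0$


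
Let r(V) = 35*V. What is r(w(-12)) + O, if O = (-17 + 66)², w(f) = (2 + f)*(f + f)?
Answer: 10801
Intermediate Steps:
w(f) = 2*f*(2 + f) (w(f) = (2 + f)*(2*f) = 2*f*(2 + f))
O = 2401 (O = 49² = 2401)
r(w(-12)) + O = 35*(2*(-12)*(2 - 12)) + 2401 = 35*(2*(-12)*(-10)) + 2401 = 35*240 + 2401 = 8400 + 2401 = 10801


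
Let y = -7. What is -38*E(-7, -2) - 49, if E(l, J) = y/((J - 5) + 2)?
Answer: -511/5 ≈ -102.20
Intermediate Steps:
E(l, J) = -7/(-3 + J) (E(l, J) = -7/((J - 5) + 2) = -7/((-5 + J) + 2) = -7/(-3 + J))
-38*E(-7, -2) - 49 = -(-266)/(-3 - 2) - 49 = -(-266)/(-5) - 49 = -(-266)*(-1)/5 - 49 = -38*7/5 - 49 = -266/5 - 49 = -511/5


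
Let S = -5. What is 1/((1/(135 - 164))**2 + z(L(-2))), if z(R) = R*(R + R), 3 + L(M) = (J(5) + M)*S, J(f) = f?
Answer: 841/544969 ≈ 0.0015432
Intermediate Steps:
L(M) = -28 - 5*M (L(M) = -3 + (5 + M)*(-5) = -3 + (-25 - 5*M) = -28 - 5*M)
z(R) = 2*R**2 (z(R) = R*(2*R) = 2*R**2)
1/((1/(135 - 164))**2 + z(L(-2))) = 1/((1/(135 - 164))**2 + 2*(-28 - 5*(-2))**2) = 1/((1/(-29))**2 + 2*(-28 + 10)**2) = 1/((-1/29)**2 + 2*(-18)**2) = 1/(1/841 + 2*324) = 1/(1/841 + 648) = 1/(544969/841) = 841/544969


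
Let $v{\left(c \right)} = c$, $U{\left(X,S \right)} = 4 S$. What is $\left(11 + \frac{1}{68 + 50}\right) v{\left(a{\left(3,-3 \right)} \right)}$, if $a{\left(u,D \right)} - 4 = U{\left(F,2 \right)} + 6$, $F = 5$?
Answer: $\frac{11691}{59} \approx 198.15$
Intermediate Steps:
$a{\left(u,D \right)} = 18$ ($a{\left(u,D \right)} = 4 + \left(4 \cdot 2 + 6\right) = 4 + \left(8 + 6\right) = 4 + 14 = 18$)
$\left(11 + \frac{1}{68 + 50}\right) v{\left(a{\left(3,-3 \right)} \right)} = \left(11 + \frac{1}{68 + 50}\right) 18 = \left(11 + \frac{1}{118}\right) 18 = \frac{1299}{118} \cdot 18 = \frac{11691}{59}$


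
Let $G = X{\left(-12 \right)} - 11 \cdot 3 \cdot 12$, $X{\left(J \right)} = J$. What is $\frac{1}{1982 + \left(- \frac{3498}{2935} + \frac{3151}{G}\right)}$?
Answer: $\frac{1197480}{2362729991} \approx 0.00050682$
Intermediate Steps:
$G = -408$ ($G = -12 - 11 \cdot 3 \cdot 12 = -12 - 33 \cdot 12 = -12 - 396 = -408$)
$\frac{1}{1982 + \left(- \frac{3498}{2935} + \frac{3151}{G}\right)} = \frac{1}{1982 + \left(- \frac{3498}{2935} + \frac{3151}{-408}\right)} = \frac{1}{1982 + \left(\left(-3498\right) \frac{1}{2935} + 3151 \left(- \frac{1}{408}\right)\right)} = \frac{1}{1982 - \frac{10675369}{1197480}} = \frac{1}{\frac{2362729991}{1197480}} = \frac{1197480}{2362729991}$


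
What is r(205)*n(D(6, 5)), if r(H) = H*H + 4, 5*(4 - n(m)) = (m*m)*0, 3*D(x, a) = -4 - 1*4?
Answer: 168116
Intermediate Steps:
D(x, a) = -8/3 (D(x, a) = (-4 - 1*4)/3 = (-4 - 4)/3 = (⅓)*(-8) = -8/3)
n(m) = 4 (n(m) = 4 - m*m*0/5 = 4 - m²*0/5 = 4 - ⅕*0 = 4 + 0 = 4)
r(H) = 4 + H² (r(H) = H² + 4 = 4 + H²)
r(205)*n(D(6, 5)) = (4 + 205²)*4 = (4 + 42025)*4 = 42029*4 = 168116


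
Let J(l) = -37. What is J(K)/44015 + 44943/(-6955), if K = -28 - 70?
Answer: -395684696/61224865 ≈ -6.4628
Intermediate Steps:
K = -98
J(K)/44015 + 44943/(-6955) = -37/44015 + 44943/(-6955) = -37*1/44015 + 44943*(-1/6955) = -37/44015 - 44943/6955 = -395684696/61224865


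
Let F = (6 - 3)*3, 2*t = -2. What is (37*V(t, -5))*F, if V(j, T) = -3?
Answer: -999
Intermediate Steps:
t = -1 (t = (1/2)*(-2) = -1)
F = 9 (F = 3*3 = 9)
(37*V(t, -5))*F = (37*(-3))*9 = -111*9 = -999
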